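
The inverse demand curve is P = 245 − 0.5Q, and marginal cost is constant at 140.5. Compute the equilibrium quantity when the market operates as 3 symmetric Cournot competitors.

With 3 symmetric Cournot firms, each firm's FOC gives 245 − 2q = 140.5, so q = 52.25, Q = 3·52.25 = 156.75, and P = 166.625.

Q = 156.75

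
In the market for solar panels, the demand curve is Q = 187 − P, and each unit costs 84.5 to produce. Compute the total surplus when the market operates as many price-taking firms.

TS = 5253.125

Inverting demand: P = 187 − Q.
Under competition P = MC = 84.5, so Q = (187 − 84.5)/1 = 102.5.
CS = ½·(187 − 84.5)·102.5 = 5253.125; PS = (84.5 − 84.5)·102.5 = 0; TS = 5253.125.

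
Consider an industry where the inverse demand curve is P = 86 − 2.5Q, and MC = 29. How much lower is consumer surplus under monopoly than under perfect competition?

CS falls by 487.35

Competitive firms price at marginal cost: P = 29, giving Q = 22.8.
CS = ½·(86 − 29)·22.8 = 649.8.
Monopoly sets MR = MC: 86 − 5Q = 29 ⇒ Q = 11.4, P = 86 − 2.5·11.4 = 57.5.
CS = ½·(86 − 57.5)·11.4 = 162.45.
Change in consumer surplus: 162.45 − 649.8 = −487.35.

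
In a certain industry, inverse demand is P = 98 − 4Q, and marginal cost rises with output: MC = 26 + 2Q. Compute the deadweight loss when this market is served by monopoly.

Competitive equilibrium sets price equal to marginal cost: 98 − 4Q = 26 + 2Q, so Q = 12 and P = 50.
The monopolist equates marginal revenue to marginal cost: 98 − 8Q = 26 + 2Q, so Q = 7.2. From demand, P = 69.2.
CS = ½·(98 − 50)·12 = 288; PS = (50·12 − 26·12 − ½·2·12²) = 144; TS = 432.
CS = ½·(98 − 69.2)·7.2 = 103.68; PS = (69.2·7.2 − 26·7.2 − ½·2·7.2²) = 259.2; TS = 362.88.
DWL = 432 − 362.88 = 69.12.

DWL = 69.12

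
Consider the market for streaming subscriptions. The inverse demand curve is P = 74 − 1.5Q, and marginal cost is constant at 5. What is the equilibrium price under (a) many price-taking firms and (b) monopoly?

Competition: P = 5; Monopoly: P = 39.5

Perfect competition: P = MC = 5, so 74 − 1.5Q = 5 and Q = 46.
A monopolist chooses Q where MR = MC. MR = 74 − 3Q; setting this equal to 5 gives Q = 23 and P = 39.5.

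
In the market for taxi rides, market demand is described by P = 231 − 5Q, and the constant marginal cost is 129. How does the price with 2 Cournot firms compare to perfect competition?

Cournot: P = 163; Competition: P = 129

Cournot with 2 identical firms: the symmetric best-response condition is 231 − 15q = 129. Each firm produces q = 6.8, total output Q = 13.6, price P = 163.
Competitive firms price at marginal cost: P = 129, giving Q = 20.4.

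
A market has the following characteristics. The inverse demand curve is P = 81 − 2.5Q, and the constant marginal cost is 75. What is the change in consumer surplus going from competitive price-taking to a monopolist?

Perfect competition: P = MC = 75, so 81 − 2.5Q = 75 and Q = 2.4.
CS = ½·(81 − 75)·2.4 = 7.2.
A monopolist chooses Q where MR = MC. MR = 81 − 5Q; setting this equal to 75 gives Q = 1.2 and P = 78.
CS = ½·(81 − 78)·1.2 = 1.8.
Change in consumer surplus: 1.8 − 7.2 = −5.4.

CS falls by 5.4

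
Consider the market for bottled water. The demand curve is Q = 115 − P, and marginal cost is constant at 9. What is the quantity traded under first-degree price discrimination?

Inverting demand: P = 115 − Q.
A perfectly discriminating monopolist sells every unit with P(Q) ≥ MC(Q), so output equals the competitive quantity Q = 106. Each buyer pays their reservation price, so CS = 0 and the firm captures all surplus.

Q = 106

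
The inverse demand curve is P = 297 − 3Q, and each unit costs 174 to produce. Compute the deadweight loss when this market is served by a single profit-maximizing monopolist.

DWL = 630.375

Under competition P = MC = 174, so Q = (297 − 174)/3 = 41.
Monopoly sets MR = MC: 297 − 6Q = 174 ⇒ Q = 20.5, P = 297 − 3·20.5 = 235.5.
DWL is the triangle between Q = 20.5 and Q = 41: ½·(41 − 20.5)·(235.5 − 174) = 630.375.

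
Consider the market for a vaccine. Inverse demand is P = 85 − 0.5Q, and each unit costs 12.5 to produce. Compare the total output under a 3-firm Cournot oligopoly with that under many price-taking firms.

In a 3-firm Cournot equilibrium, symmetry and the first-order condition give q = (85 − 12.5)/(2) = 36.25. So Q = 108.75 and P = 30.625.
Under competition P = MC = 12.5, so Q = (85 − 12.5)/0.5 = 145.

Cournot: Q = 108.75; Competition: Q = 145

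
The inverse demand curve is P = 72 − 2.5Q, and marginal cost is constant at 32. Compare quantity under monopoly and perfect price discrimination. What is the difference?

The monopolist equates marginal revenue to marginal cost: 72 − 5Q = 32, so Q = 8. From demand, P = 52.
Under first-degree price discrimination the firm charges each unit its demand price and produces up to where P = MC, i.e. Q = 16. Consumer surplus is zero; producer surplus equals total surplus.
Change in quantity: 16 − 8 = 8.

Q rises by 8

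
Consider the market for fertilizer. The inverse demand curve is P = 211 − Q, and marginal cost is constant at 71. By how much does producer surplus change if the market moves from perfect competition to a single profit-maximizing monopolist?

Perfect competition: P = MC = 71, so 211 − Q = 71 and Q = 140.
PS = (71 − 71)·140 = 0.
The monopolist equates marginal revenue to marginal cost: 211 − 2Q = 71, so Q = 70. From demand, P = 141.
PS = (141 − 71)·70 = 4900.
Change in producer surplus: 4900 − 0 = 4900.

Producer surplus rises by 4900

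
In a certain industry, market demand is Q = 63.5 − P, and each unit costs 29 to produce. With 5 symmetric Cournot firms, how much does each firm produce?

q_i = 5.75

Inverting demand: P = 63.5 − Q.
In a 5-firm Cournot equilibrium, symmetry and the first-order condition give q = (63.5 − 29)/(6) = 5.75. So Q = 28.75 and P = 34.75.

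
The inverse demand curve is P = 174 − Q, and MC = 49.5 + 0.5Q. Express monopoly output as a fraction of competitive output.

Q_m/Q_c = 0.6

A monopolist chooses Q where MR = MC. MR = 174 − 2Q; setting this equal to 49.5 + 0.5Q gives Q = 49.8 and P = 124.2.
Under competition P = MC: 174 − Q = 49.5 + 0.5Q ⇒ Q = 83, P = 91.
Ratio Q_m/Q_c = 49.8/83 = 0.6.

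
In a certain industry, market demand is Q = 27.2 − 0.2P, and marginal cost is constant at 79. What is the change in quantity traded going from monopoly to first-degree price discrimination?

Quantity traded rises by 5.7

Inverting demand: P = 136 − 5Q.
The monopolist equates marginal revenue to marginal cost: 136 − 10Q = 79, so Q = 5.7. From demand, P = 107.5.
Under first-degree price discrimination the firm charges each unit its demand price and produces up to where P = MC, i.e. Q = 11.4. Consumer surplus is zero; producer surplus equals total surplus.
Change in quantity traded: 11.4 − 5.7 = 5.7.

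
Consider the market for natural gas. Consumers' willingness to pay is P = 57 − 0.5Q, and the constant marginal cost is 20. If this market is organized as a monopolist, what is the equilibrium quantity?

Q = 37

Monopoly sets MR = MC: 57 − Q = 20 ⇒ Q = 37, P = 57 − 0.5·37 = 38.5.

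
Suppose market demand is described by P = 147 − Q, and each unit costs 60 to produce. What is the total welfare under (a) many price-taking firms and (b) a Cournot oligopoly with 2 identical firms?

Perfect competition: P = MC = 60, so 147 − Q = 60 and Q = 87.
CS = ½·(147 − 60)·87 = 3784.5; PS = (60 − 60)·87 = 0; TS = 3784.5.
With 2 symmetric Cournot firms, each firm's FOC gives 147 − 3q = 60, so q = 29, Q = 2·29 = 58, and P = 89.
CS = ½·(147 − 89)·58 = 1682; PS = (89 − 60)·58 = 1682; TS = 3364.

Competition: TS = 3784.5; Cournot: TS = 3364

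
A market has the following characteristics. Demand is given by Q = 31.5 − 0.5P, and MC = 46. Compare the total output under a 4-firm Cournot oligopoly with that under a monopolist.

Inverting demand: P = 63 − 2Q.
With 4 symmetric Cournot firms, each firm's FOC gives 63 − 10q = 46, so q = 1.7, Q = 4·1.7 = 6.8, and P = 49.4.
The monopolist equates marginal revenue to marginal cost: 63 − 4Q = 46, so Q = 4.25. From demand, P = 54.5.

Cournot: Q = 6.8; Monopoly: Q = 4.25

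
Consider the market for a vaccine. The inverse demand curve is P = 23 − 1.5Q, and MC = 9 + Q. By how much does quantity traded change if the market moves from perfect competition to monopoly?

Quantity traded falls by 2.1

Competitive equilibrium sets price equal to marginal cost: 23 − 1.5Q = 9 + Q, so Q = 5.6 and P = 14.6.
The monopolist equates marginal revenue to marginal cost: 23 − 3Q = 9 + Q, so Q = 3.5. From demand, P = 17.75.
Change in quantity traded: 3.5 − 5.6 = −2.1.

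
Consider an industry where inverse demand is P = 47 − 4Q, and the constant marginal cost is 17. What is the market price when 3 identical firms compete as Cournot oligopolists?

P = 24.5

Cournot with 3 identical firms: the symmetric best-response condition is 47 − 16q = 17. Each firm produces q = 1.875, total output Q = 5.625, price P = 24.5.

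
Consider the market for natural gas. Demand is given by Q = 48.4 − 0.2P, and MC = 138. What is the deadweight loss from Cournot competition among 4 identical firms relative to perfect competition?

Inverting demand: P = 242 − 5Q.
Under competition P = MC = 138, so Q = (242 − 138)/5 = 20.8.
With 4 symmetric Cournot firms, each firm's FOC gives 242 − 25q = 138, so q = 4.16, Q = 4·4.16 = 16.64, and P = 158.8.
DWL is the triangle between Q = 16.64 and Q = 20.8: ½·(20.8 − 16.64)·(158.8 − 138) = 43.264.

DWL = 43.264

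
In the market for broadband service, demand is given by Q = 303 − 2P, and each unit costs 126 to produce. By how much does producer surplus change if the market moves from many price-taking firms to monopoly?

PS rises by 325.125

Inverting demand: P = 151.5 − 0.5Q.
Under competition P = MC = 126, so Q = (151.5 − 126)/0.5 = 51.
PS = (126 − 126)·51 = 0.
Monopoly sets MR = MC: 151.5 − Q = 126 ⇒ Q = 25.5, P = 151.5 − 0.5·25.5 = 138.75.
PS = (138.75 − 126)·25.5 = 325.125.
Change in producer surplus: 325.125 − 0 = 325.125.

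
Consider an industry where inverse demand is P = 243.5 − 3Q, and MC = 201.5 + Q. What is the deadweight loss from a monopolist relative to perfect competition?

Under competition P = MC: 243.5 − 3Q = 201.5 + Q ⇒ Q = 10.5, P = 212.
Monopoly sets MR = MC: 243.5 − 6Q = 201.5 + Q ⇒ Q = 6, P = 243.5 − 3·6 = 225.5.
CS = ½·(243.5 − 212)·10.5 = 165.375; PS = (212·10.5 − 201.5·10.5 − ½·1·10.5²) = 55.125; TS = 220.5.
CS = ½·(243.5 − 225.5)·6 = 54; PS = (225.5·6 − 201.5·6 − ½·1·6²) = 126; TS = 180.
DWL = 220.5 − 180 = 40.5.

DWL = 40.5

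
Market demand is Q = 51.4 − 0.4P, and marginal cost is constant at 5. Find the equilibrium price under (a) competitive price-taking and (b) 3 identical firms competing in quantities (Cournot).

Competition: P = 5; Cournot: P = 35.875

Inverting demand: P = 128.5 − 2.5Q.
Perfect competition: P = MC = 5, so 128.5 − 2.5Q = 5 and Q = 49.4.
Cournot with 3 identical firms: the symmetric best-response condition is 128.5 − 10q = 5. Each firm produces q = 12.35, total output Q = 37.05, price P = 35.875.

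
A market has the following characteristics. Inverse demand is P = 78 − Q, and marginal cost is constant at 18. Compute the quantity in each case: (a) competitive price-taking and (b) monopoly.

Perfect competition: P = MC = 18, so 78 − Q = 18 and Q = 60.
A monopolist chooses Q where MR = MC. MR = 78 − 2Q; setting this equal to 18 gives Q = 30 and P = 48.

Competition: Q = 60; Monopoly: Q = 30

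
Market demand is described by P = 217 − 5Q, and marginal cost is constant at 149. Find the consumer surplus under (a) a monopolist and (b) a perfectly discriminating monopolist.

Monopoly sets MR = MC: 217 − 10Q = 149 ⇒ Q = 6.8, P = 217 − 5·6.8 = 183.
CS = ½·(217 − 183)·6.8 = 115.6.
Under first-degree price discrimination the firm charges each unit its demand price and produces up to where P = MC, i.e. Q = 13.6. Consumer surplus is zero; producer surplus equals total surplus.
CS = 0.

Monopoly: CS = 115.6; Perfect PD: CS = 0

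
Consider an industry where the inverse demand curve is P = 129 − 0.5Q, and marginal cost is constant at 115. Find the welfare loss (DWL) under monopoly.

Competitive firms price at marginal cost: P = 115, giving Q = 28.
The monopolist equates marginal revenue to marginal cost: 129 − Q = 115, so Q = 14. From demand, P = 122.
DWL is the triangle between Q = 14 and Q = 28: ½·(28 − 14)·(122 − 115) = 49.

DWL = 49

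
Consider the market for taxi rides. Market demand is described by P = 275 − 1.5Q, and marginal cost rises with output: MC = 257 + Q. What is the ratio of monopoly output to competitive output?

Q_m/Q_c = 0.625

Monopoly sets MR = MC: 275 − 3Q = 257 + Q ⇒ Q = 4.5, P = 275 − 1.5·4.5 = 268.25.
Under competition P = MC: 275 − 1.5Q = 257 + Q ⇒ Q = 7.2, P = 264.2.
Ratio Q_m/Q_c = 4.5/7.2 = 0.625.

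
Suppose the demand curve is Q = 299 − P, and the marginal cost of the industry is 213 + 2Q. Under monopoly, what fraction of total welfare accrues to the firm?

Inverting demand: P = 299 − Q.
Monopoly sets MR = MC: 299 − 2Q = 213 + 2Q ⇒ Q = 21.5, P = 299 − 21.5 = 277.5.
CS = ½·(299 − 277.5)·21.5 = 231.125.
PS = P·Q − VC(Q) = 277.5·21.5 − (213·21.5 + ½·2·21.5²) = 924.5.
Share captured = PS/TS = 924.5/1155.625 = 0.8.

PS/TS = 0.8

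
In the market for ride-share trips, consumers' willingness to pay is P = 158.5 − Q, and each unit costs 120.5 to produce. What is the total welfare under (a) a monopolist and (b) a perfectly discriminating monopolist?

A monopolist chooses Q where MR = MC. MR = 158.5 − 2Q; setting this equal to 120.5 gives Q = 19 and P = 139.5.
CS = ½·(158.5 − 139.5)·19 = 180.5; PS = (139.5 − 120.5)·19 = 361; TS = 541.5.
Under first-degree price discrimination the firm charges each unit its demand price and produces up to where P = MC, i.e. Q = 38. Consumer surplus is zero; producer surplus equals total surplus.
TS = 722 (equal to competitive TS).

Monopoly: TS = 541.5; Perfect PD: TS = 722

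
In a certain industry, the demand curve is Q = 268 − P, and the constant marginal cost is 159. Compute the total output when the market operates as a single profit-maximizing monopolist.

Q = 54.5

Inverting demand: P = 268 − Q.
A monopolist chooses Q where MR = MC. MR = 268 − 2Q; setting this equal to 159 gives Q = 54.5 and P = 213.5.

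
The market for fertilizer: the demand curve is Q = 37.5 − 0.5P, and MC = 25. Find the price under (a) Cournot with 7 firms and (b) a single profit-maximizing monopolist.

Inverting demand: P = 75 − 2Q.
Cournot with 7 identical firms: the symmetric best-response condition is 75 − 16q = 25. Each firm produces q = 3.125, total output Q = 21.875, price P = 31.25.
Monopoly sets MR = MC: 75 − 4Q = 25 ⇒ Q = 12.5, P = 75 − 2·12.5 = 50.

Cournot: P = 31.25; Monopoly: P = 50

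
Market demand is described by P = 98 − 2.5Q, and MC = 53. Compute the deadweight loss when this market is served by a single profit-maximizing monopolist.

DWL = 101.25

Perfect competition: P = MC = 53, so 98 − 2.5Q = 53 and Q = 18.
Monopoly sets MR = MC: 98 − 5Q = 53 ⇒ Q = 9, P = 98 − 2.5·9 = 75.5.
DWL is the triangle between Q = 9 and Q = 18: ½·(18 − 9)·(75.5 − 53) = 101.25.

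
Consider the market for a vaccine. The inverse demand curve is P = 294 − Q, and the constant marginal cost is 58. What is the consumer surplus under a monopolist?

CS = 6962

A monopolist chooses Q where MR = MC. MR = 294 − 2Q; setting this equal to 58 gives Q = 118 and P = 176.
CS = ½·(294 − 176)·118 = 6962.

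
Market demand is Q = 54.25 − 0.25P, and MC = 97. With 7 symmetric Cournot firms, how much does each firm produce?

q_i = 3.75

Inverting demand: P = 217 − 4Q.
In a 7-firm Cournot equilibrium, symmetry and the first-order condition give q = (217 − 97)/(32) = 3.75. So Q = 26.25 and P = 112.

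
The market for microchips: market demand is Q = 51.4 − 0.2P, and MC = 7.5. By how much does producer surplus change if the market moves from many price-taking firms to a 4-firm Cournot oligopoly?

Producer surplus rises by 1992.008

Inverting demand: P = 257 − 5Q.
Under competition P = MC = 7.5, so Q = (257 − 7.5)/5 = 49.9.
PS = (7.5 − 7.5)·49.9 = 0.
Cournot with 4 identical firms: the symmetric best-response condition is 257 − 25q = 7.5. Each firm produces q = 9.98, total output Q = 39.92, price P = 57.4.
PS = (57.4 − 7.5)·39.92 = 1992.008.
Change in producer surplus: 1992.008 − 0 = 1992.008.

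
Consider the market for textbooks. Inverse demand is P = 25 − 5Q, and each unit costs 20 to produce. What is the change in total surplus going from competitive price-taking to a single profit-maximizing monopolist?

Competitive firms price at marginal cost: P = 20, giving Q = 1.
CS = ½·(25 − 20)·1 = 2.5; PS = (20 − 20)·1 = 0; TS = 2.5.
The monopolist equates marginal revenue to marginal cost: 25 − 10Q = 20, so Q = 0.5. From demand, P = 22.5.
CS = ½·(25 − 22.5)·0.5 = 0.625; PS = (22.5 − 20)·0.5 = 1.25; TS = 1.875.
Change in total surplus: 1.875 − 2.5 = −0.625.

TS falls by 0.625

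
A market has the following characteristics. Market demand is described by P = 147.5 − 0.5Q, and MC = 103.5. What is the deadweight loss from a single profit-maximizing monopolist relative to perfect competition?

Competitive firms price at marginal cost: P = 103.5, giving Q = 88.
The monopolist equates marginal revenue to marginal cost: 147.5 − Q = 103.5, so Q = 44. From demand, P = 125.5.
DWL is the triangle between Q = 44 and Q = 88: ½·(88 − 44)·(125.5 − 103.5) = 484.

DWL = 484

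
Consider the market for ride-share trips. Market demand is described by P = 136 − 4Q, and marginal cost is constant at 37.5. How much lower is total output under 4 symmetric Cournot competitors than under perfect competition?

Q falls by 4.925

Perfect competition: P = MC = 37.5, so 136 − 4Q = 37.5 and Q = 24.625.
Cournot with 4 identical firms: the symmetric best-response condition is 136 − 20q = 37.5. Each firm produces q = 4.925, total output Q = 19.7, price P = 57.2.
Change in total output: 19.7 − 24.625 = −4.925.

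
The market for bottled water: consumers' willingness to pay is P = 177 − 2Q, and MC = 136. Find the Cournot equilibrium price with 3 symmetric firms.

With 3 symmetric Cournot firms, each firm's FOC gives 177 − 8q = 136, so q = 5.125, Q = 3·5.125 = 15.375, and P = 146.25.

P = 146.25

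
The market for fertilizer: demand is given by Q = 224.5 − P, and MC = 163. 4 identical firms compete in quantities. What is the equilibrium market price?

P = 175.3

Inverting demand: P = 224.5 − Q.
With 4 symmetric Cournot firms, each firm's FOC gives 224.5 − 5q = 163, so q = 12.3, Q = 4·12.3 = 49.2, and P = 175.3.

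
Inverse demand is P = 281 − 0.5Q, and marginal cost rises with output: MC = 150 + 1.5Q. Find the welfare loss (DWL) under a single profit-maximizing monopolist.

Competitive equilibrium sets price equal to marginal cost: 281 − 0.5Q = 150 + 1.5Q, so Q = 65.5 and P = 248.25.
A monopolist chooses Q where MR = MC. MR = 281 − Q; setting this equal to 150 + 1.5Q gives Q = 52.4 and P = 254.8.
CS = ½·(281 − 248.25)·65.5 = 17161/16; PS = (248.25·65.5 − 150·65.5 − ½·1.5·65.5²) = 51483/16; TS = 4290.25.
CS = ½·(281 − 254.8)·52.4 = 686.44; PS = (254.8·52.4 − 150·52.4 − ½·1.5·52.4²) = 3432.2; TS = 4118.64.
DWL = 4290.25 − 4118.64 = 171.61.

DWL = 171.61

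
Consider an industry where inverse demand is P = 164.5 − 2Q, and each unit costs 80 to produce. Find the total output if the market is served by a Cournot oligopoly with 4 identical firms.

Q = 33.8

With 4 symmetric Cournot firms, each firm's FOC gives 164.5 − 10q = 80, so q = 8.45, Q = 4·8.45 = 33.8, and P = 96.9.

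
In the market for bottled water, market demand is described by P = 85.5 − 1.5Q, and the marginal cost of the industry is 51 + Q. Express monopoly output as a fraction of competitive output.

Q_m/Q_c = 0.625

The monopolist equates marginal revenue to marginal cost: 85.5 − 3Q = 51 + Q, so Q = 8.625. From demand, P = 1161/16.
Under competition P = MC: 85.5 − 1.5Q = 51 + Q ⇒ Q = 13.8, P = 64.8.
Ratio Q_m/Q_c = 8.625/13.8 = 0.625.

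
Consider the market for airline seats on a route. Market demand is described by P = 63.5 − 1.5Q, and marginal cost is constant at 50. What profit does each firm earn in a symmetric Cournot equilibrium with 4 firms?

π_i = 4.86

Cournot with 4 identical firms: the symmetric best-response condition is 63.5 − 7.5q = 50. Each firm produces q = 1.8, total output Q = 7.2, price P = 52.7.
Each firm's profit = (52.7 − 50)·1.8 = 4.86.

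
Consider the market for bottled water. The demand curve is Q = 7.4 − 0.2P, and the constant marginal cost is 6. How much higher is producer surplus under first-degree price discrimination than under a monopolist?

Inverting demand: P = 37 − 5Q.
The monopolist equates marginal revenue to marginal cost: 37 − 10Q = 6, so Q = 3.1. From demand, P = 21.5.
PS = (21.5 − 6)·3.1 = 48.05.
With perfect price discrimination, output is the efficient level Q = 6.2 (where demand meets MC), but every buyer pays their willingness to pay: CS = 0 and PS = total surplus.
PS = ½·(37 − 6)·6.2 = 96.1.
Change in producer surplus: 96.1 − 48.05 = 48.05.

Producer surplus rises by 48.05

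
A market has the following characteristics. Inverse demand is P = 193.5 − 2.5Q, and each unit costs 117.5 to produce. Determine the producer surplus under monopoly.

The monopolist equates marginal revenue to marginal cost: 193.5 − 5Q = 117.5, so Q = 15.2. From demand, P = 155.5.
PS = (155.5 − 117.5)·15.2 = 577.6.

PS = 577.6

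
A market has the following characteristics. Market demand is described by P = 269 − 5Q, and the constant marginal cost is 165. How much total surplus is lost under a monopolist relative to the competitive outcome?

DWL = 270.4

Competitive firms price at marginal cost: P = 165, giving Q = 20.8.
Monopoly sets MR = MC: 269 − 10Q = 165 ⇒ Q = 10.4, P = 269 − 5·10.4 = 217.
DWL is the triangle between Q = 10.4 and Q = 20.8: ½·(20.8 − 10.4)·(217 − 165) = 270.4.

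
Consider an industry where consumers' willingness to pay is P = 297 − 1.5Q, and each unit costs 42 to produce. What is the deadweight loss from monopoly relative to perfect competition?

DWL = 5418.75

Competitive firms price at marginal cost: P = 42, giving Q = 170.
The monopolist equates marginal revenue to marginal cost: 297 − 3Q = 42, so Q = 85. From demand, P = 169.5.
DWL is the triangle between Q = 85 and Q = 170: ½·(170 − 85)·(169.5 − 42) = 5418.75.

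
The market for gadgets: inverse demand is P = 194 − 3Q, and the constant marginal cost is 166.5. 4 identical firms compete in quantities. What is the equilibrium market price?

P = 172

With 4 symmetric Cournot firms, each firm's FOC gives 194 − 15q = 166.5, so q = 11/6, Q = 4·11/6 = 22/3, and P = 172.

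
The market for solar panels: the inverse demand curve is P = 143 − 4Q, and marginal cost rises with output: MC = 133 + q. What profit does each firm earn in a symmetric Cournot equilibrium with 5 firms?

In a 5-firm Cournot equilibrium, symmetry and the first-order condition give q = (143 − 133)/(25) = 0.4. So Q = 2 and P = 135.
Each firm's profit = 135·0.4 − (133·0.4 + ½·1·0.4²) = 0.72.

π_i = 0.72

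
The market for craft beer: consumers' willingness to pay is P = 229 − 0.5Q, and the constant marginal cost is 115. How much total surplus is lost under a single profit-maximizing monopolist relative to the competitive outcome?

DWL = 3249

Under competition P = MC = 115, so Q = (229 − 115)/0.5 = 228.
The monopolist equates marginal revenue to marginal cost: 229 − Q = 115, so Q = 114. From demand, P = 172.
DWL is the triangle between Q = 114 and Q = 228: ½·(228 − 114)·(172 − 115) = 3249.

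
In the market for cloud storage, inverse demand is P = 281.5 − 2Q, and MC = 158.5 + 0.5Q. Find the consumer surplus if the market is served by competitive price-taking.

Under competition P = MC: 281.5 − 2Q = 158.5 + 0.5Q ⇒ Q = 49.2, P = 183.1.
CS = ½·(281.5 − 183.1)·49.2 = 2420.64.

CS = 2420.64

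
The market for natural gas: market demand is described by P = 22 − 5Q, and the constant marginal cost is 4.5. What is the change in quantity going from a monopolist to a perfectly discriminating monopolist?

Q rises by 1.75

Monopoly sets MR = MC: 22 − 10Q = 4.5 ⇒ Q = 1.75, P = 22 − 5·1.75 = 13.25.
Under first-degree price discrimination the firm charges each unit its demand price and produces up to where P = MC, i.e. Q = 3.5. Consumer surplus is zero; producer surplus equals total surplus.
Change in quantity: 3.5 − 1.75 = 1.75.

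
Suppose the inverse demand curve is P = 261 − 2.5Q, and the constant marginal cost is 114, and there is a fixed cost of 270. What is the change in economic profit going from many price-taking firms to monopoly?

Competitive firms price at marginal cost: P = 114, giving Q = 58.8.
Profit = (114 − 114)·58.8 − 270 = −270.
The monopolist equates marginal revenue to marginal cost: 261 − 5Q = 114, so Q = 29.4. From demand, P = 187.5.
Profit = (187.5 − 114)·29.4 − 270 = 1890.9.
Change in economic profit: 1890.9 − −270 = 2160.9.

Economic profit rises by 2160.9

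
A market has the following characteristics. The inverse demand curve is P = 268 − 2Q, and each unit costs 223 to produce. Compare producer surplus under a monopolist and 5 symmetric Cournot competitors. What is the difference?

A monopolist chooses Q where MR = MC. MR = 268 − 4Q; setting this equal to 223 gives Q = 11.25 and P = 245.5.
PS = (245.5 − 223)·11.25 = 253.125.
In a 5-firm Cournot equilibrium, symmetry and the first-order condition give q = (268 − 223)/(12) = 3.75. So Q = 18.75 and P = 230.5.
PS = (230.5 − 223)·18.75 = 140.625.
Change in producer surplus: 140.625 − 253.125 = −112.5.

PS falls by 112.5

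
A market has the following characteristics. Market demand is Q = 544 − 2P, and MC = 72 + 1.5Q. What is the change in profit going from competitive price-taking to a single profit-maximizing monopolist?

Inverting demand: P = 272 − 0.5Q.
Under competition P = MC: 272 − 0.5Q = 72 + 1.5Q ⇒ Q = 100, P = 222.
Profit = 222·100 − (72·100 + ½·1.5·100²) = 7500.
The monopolist equates marginal revenue to marginal cost: 272 − Q = 72 + 1.5Q, so Q = 80. From demand, P = 232.
Profit = 232·80 − (72·80 + ½·1.5·80²) = 8000.
Change in profit: 8000 − 7500 = 500.

Profit rises by 500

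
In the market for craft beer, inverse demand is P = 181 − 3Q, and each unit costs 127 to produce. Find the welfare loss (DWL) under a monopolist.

DWL = 121.5

Perfect competition: P = MC = 127, so 181 − 3Q = 127 and Q = 18.
A monopolist chooses Q where MR = MC. MR = 181 − 6Q; setting this equal to 127 gives Q = 9 and P = 154.
DWL is the triangle between Q = 9 and Q = 18: ½·(18 − 9)·(154 − 127) = 121.5.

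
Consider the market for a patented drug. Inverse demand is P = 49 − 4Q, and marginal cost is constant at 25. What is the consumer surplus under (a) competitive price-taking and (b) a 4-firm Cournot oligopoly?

Perfect competition: P = MC = 25, so 49 − 4Q = 25 and Q = 6.
CS = ½·(49 − 25)·6 = 72.
With 4 symmetric Cournot firms, each firm's FOC gives 49 − 20q = 25, so q = 1.2, Q = 4·1.2 = 4.8, and P = 29.8.
CS = ½·(49 − 29.8)·4.8 = 46.08.

Competition: CS = 72; Cournot: CS = 46.08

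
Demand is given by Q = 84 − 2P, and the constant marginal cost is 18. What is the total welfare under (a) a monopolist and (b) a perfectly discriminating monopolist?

Inverting demand: P = 42 − 0.5Q.
The monopolist equates marginal revenue to marginal cost: 42 − Q = 18, so Q = 24. From demand, P = 30.
CS = ½·(42 − 30)·24 = 144; PS = (30 − 18)·24 = 288; TS = 432.
A perfectly discriminating monopolist sells every unit with P(Q) ≥ MC(Q), so output equals the competitive quantity Q = 48. Each buyer pays their reservation price, so CS = 0 and the firm captures all surplus.
TS = 576 (equal to competitive TS).

Monopoly: TS = 432; Perfect PD: TS = 576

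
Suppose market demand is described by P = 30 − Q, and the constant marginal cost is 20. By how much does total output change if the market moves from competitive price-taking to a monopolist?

Competitive firms price at marginal cost: P = 20, giving Q = 10.
The monopolist equates marginal revenue to marginal cost: 30 − 2Q = 20, so Q = 5. From demand, P = 25.
Change in total output: 5 − 10 = −5.

Q falls by 5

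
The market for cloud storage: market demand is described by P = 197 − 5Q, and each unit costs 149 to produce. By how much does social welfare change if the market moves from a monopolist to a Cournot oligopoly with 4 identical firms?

Social welfare rises by 48.384

Monopoly sets MR = MC: 197 − 10Q = 149 ⇒ Q = 4.8, P = 197 − 5·4.8 = 173.
CS = ½·(197 − 173)·4.8 = 57.6; PS = (173 − 149)·4.8 = 115.2; TS = 172.8.
In a 4-firm Cournot equilibrium, symmetry and the first-order condition give q = (197 − 149)/(25) = 1.92. So Q = 7.68 and P = 158.6.
CS = ½·(197 − 158.6)·7.68 = 147.456; PS = (158.6 − 149)·7.68 = 73.728; TS = 221.184.
Change in social welfare: 221.184 − 172.8 = 48.384.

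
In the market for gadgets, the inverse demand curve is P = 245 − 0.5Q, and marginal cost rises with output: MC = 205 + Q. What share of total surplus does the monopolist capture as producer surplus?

PS/TS = 0.8

The monopolist equates marginal revenue to marginal cost: 245 − Q = 205 + Q, so Q = 20. From demand, P = 235.
CS = ½·(245 − 235)·20 = 100.
PS = P·Q − VC(Q) = 235·20 − (205·20 + ½·1·20²) = 400.
Share captured = PS/TS = 400/500 = 0.8.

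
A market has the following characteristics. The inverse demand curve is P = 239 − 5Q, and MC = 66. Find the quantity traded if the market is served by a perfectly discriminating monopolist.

Q = 34.6

A perfectly discriminating monopolist sells every unit with P(Q) ≥ MC(Q), so output equals the competitive quantity Q = 34.6. Each buyer pays their reservation price, so CS = 0 and the firm captures all surplus.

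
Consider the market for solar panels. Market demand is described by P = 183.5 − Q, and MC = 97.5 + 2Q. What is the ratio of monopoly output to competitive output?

Q_m/Q_c = 0.75

The monopolist equates marginal revenue to marginal cost: 183.5 − 2Q = 97.5 + 2Q, so Q = 21.5. From demand, P = 162.
Competitive equilibrium sets price equal to marginal cost: 183.5 − Q = 97.5 + 2Q, so Q = 86/3 and P = 929/6.
Ratio Q_m/Q_c = 21.5/(86/3) = 0.75.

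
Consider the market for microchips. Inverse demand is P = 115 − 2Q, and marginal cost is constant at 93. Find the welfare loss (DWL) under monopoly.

DWL = 30.25

Perfect competition: P = MC = 93, so 115 − 2Q = 93 and Q = 11.
A monopolist chooses Q where MR = MC. MR = 115 − 4Q; setting this equal to 93 gives Q = 5.5 and P = 104.
DWL is the triangle between Q = 5.5 and Q = 11: ½·(11 − 5.5)·(104 − 93) = 30.25.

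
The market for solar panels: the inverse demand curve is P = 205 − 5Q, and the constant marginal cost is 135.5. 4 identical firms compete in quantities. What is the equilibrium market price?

Cournot with 4 identical firms: the symmetric best-response condition is 205 − 25q = 135.5. Each firm produces q = 2.78, total output Q = 11.12, price P = 149.4.

P = 149.4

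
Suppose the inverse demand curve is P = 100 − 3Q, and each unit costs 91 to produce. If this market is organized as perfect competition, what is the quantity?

Q = 3

Perfect competition: P = MC = 91, so 100 − 3Q = 91 and Q = 3.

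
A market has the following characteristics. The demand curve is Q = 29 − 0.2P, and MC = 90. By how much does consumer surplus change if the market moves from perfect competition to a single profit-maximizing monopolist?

Inverting demand: P = 145 − 5Q.
Under competition P = MC = 90, so Q = (145 − 90)/5 = 11.
CS = ½·(145 − 90)·11 = 302.5.
A monopolist chooses Q where MR = MC. MR = 145 − 10Q; setting this equal to 90 gives Q = 5.5 and P = 117.5.
CS = ½·(145 − 117.5)·5.5 = 75.625.
Change in consumer surplus: 75.625 − 302.5 = −226.875.

CS falls by 226.875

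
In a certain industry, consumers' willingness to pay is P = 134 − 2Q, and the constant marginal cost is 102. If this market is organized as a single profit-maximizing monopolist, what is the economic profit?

Profit = 128

The monopolist equates marginal revenue to marginal cost: 134 − 4Q = 102, so Q = 8. From demand, P = 118.
Profit = (118 − 102)·8 = 128.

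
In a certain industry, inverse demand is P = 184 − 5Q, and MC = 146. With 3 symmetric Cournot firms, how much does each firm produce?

q_i = 1.9

With 3 symmetric Cournot firms, each firm's FOC gives 184 − 20q = 146, so q = 1.9, Q = 3·1.9 = 5.7, and P = 155.5.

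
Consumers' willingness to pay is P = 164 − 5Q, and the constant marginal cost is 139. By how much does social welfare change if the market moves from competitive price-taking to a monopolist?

Perfect competition: P = MC = 139, so 164 − 5Q = 139 and Q = 5.
CS = ½·(164 − 139)·5 = 62.5; PS = (139 − 139)·5 = 0; TS = 62.5.
A monopolist chooses Q where MR = MC. MR = 164 − 10Q; setting this equal to 139 gives Q = 2.5 and P = 151.5.
CS = ½·(164 − 151.5)·2.5 = 15.625; PS = (151.5 − 139)·2.5 = 31.25; TS = 46.875.
Change in social welfare: 46.875 − 62.5 = −15.625.

TS falls by 15.625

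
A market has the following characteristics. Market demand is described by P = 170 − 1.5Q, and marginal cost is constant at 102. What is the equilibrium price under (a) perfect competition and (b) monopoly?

Competition: P = 102; Monopoly: P = 136

Competitive firms price at marginal cost: P = 102, giving Q = 136/3.
A monopolist chooses Q where MR = MC. MR = 170 − 3Q; setting this equal to 102 gives Q = 68/3 and P = 136.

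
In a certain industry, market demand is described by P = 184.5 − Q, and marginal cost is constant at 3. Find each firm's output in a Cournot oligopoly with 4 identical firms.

q_i = 36.3

With 4 symmetric Cournot firms, each firm's FOC gives 184.5 − 5q = 3, so q = 36.3, Q = 4·36.3 = 145.2, and P = 39.3.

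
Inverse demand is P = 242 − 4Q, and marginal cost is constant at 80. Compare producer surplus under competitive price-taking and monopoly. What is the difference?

PS rises by 1640.25

Perfect competition: P = MC = 80, so 242 − 4Q = 80 and Q = 40.5.
PS = (80 − 80)·40.5 = 0.
Monopoly sets MR = MC: 242 − 8Q = 80 ⇒ Q = 20.25, P = 242 − 4·20.25 = 161.
PS = (161 − 80)·20.25 = 1640.25.
Change in producer surplus: 1640.25 − 0 = 1640.25.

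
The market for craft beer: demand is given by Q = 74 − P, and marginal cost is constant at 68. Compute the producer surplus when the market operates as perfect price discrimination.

Inverting demand: P = 74 − Q.
With perfect price discrimination, output is the efficient level Q = 6 (where demand meets MC), but every buyer pays their willingness to pay: CS = 0 and PS = total surplus.
PS = ½·(74 − 68)·6 = 18.

PS = 18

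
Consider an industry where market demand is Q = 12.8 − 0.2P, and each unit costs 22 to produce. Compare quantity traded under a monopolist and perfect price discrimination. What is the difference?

Quantity traded rises by 4.2

Inverting demand: P = 64 − 5Q.
Monopoly sets MR = MC: 64 − 10Q = 22 ⇒ Q = 4.2, P = 64 − 5·4.2 = 43.
With perfect price discrimination, output is the efficient level Q = 8.4 (where demand meets MC), but every buyer pays their willingness to pay: CS = 0 and PS = total surplus.
Change in quantity traded: 8.4 − 4.2 = 4.2.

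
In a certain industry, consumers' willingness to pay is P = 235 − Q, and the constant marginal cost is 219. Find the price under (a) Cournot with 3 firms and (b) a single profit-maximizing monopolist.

Cournot: P = 223; Monopoly: P = 227

With 3 symmetric Cournot firms, each firm's FOC gives 235 − 4q = 219, so q = 4, Q = 3·4 = 12, and P = 223.
Monopoly sets MR = MC: 235 − 2Q = 219 ⇒ Q = 8, P = 235 − 8 = 227.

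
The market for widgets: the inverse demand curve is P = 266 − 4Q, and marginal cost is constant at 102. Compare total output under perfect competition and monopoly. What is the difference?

Total output falls by 20.5

Under competition P = MC = 102, so Q = (266 − 102)/4 = 41.
Monopoly sets MR = MC: 266 − 8Q = 102 ⇒ Q = 20.5, P = 266 − 4·20.5 = 184.
Change in total output: 20.5 − 41 = −20.5.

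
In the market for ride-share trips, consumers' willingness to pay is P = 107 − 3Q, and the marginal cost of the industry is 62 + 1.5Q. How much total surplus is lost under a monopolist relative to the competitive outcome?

DWL = 36

Under competition P = MC: 107 − 3Q = 62 + 1.5Q ⇒ Q = 10, P = 77.
The monopolist equates marginal revenue to marginal cost: 107 − 6Q = 62 + 1.5Q, so Q = 6. From demand, P = 89.
CS = ½·(107 − 77)·10 = 150; PS = (77·10 − 62·10 − ½·1.5·10²) = 75; TS = 225.
CS = ½·(107 − 89)·6 = 54; PS = (89·6 − 62·6 − ½·1.5·6²) = 135; TS = 189.
DWL = 225 − 189 = 36.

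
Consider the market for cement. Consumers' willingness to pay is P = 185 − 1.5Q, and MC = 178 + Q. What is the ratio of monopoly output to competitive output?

Monopoly sets MR = MC: 185 − 3Q = 178 + Q ⇒ Q = 1.75, P = 185 − 1.5·1.75 = 182.375.
Under competition P = MC: 185 − 1.5Q = 178 + Q ⇒ Q = 2.8, P = 180.8.
Ratio Q_m/Q_c = 1.75/2.8 = 0.625.

Q_m/Q_c = 0.625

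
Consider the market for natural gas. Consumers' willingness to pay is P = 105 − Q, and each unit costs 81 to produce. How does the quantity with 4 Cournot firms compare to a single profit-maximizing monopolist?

Cournot: Q = 19.2; Monopoly: Q = 12

Cournot with 4 identical firms: the symmetric best-response condition is 105 − 5q = 81. Each firm produces q = 4.8, total output Q = 19.2, price P = 85.8.
A monopolist chooses Q where MR = MC. MR = 105 − 2Q; setting this equal to 81 gives Q = 12 and P = 93.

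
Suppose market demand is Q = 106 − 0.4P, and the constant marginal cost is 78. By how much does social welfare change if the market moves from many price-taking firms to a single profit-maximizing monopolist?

Inverting demand: P = 265 − 2.5Q.
Competitive firms price at marginal cost: P = 78, giving Q = 74.8.
CS = ½·(265 − 78)·74.8 = 6993.8; PS = (78 − 78)·74.8 = 0; TS = 6993.8.
Monopoly sets MR = MC: 265 − 5Q = 78 ⇒ Q = 37.4, P = 265 − 2.5·37.4 = 171.5.
CS = ½·(265 − 171.5)·37.4 = 1748.45; PS = (171.5 − 78)·37.4 = 3496.9; TS = 5245.35.
Change in social welfare: 5245.35 − 6993.8 = −1748.45.

Social welfare falls by 1748.45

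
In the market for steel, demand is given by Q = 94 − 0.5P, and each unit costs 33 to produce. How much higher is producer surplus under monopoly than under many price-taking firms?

Inverting demand: P = 188 − 2Q.
Under competition P = MC = 33, so Q = (188 − 33)/2 = 77.5.
PS = (33 − 33)·77.5 = 0.
The monopolist equates marginal revenue to marginal cost: 188 − 4Q = 33, so Q = 38.75. From demand, P = 110.5.
PS = (110.5 − 33)·38.75 = 3003.125.
Change in producer surplus: 3003.125 − 0 = 3003.125.

Producer surplus rises by 3003.125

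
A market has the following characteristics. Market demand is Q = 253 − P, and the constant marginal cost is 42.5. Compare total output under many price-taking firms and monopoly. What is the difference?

Q falls by 105.25

Inverting demand: P = 253 − Q.
Perfect competition: P = MC = 42.5, so 253 − Q = 42.5 and Q = 210.5.
A monopolist chooses Q where MR = MC. MR = 253 − 2Q; setting this equal to 42.5 gives Q = 105.25 and P = 147.75.
Change in total output: 105.25 − 210.5 = −105.25.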